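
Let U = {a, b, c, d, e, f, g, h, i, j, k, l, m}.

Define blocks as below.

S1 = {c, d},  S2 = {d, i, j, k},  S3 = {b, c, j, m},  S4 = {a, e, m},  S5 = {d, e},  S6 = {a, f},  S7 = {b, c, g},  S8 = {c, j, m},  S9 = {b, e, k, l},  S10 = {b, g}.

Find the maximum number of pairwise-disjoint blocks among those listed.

S5, S6, S8, S10 are pairwise disjoint (S5={d,e}; S6={a,f}; S8={c,j,m}; S10={b,g}).
Every remaining block overlaps one of these, and no 5 of the listed blocks are pairwise disjoint, so 4 is the maximum.

4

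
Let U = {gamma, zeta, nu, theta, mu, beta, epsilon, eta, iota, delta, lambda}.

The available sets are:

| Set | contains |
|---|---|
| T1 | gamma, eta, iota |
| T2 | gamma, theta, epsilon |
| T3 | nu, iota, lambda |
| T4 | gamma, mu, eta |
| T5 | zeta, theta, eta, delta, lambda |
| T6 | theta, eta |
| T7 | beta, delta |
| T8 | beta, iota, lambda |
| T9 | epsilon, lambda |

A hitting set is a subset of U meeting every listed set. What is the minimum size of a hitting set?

4

Take H = {gamma, theta, delta, lambda}. Each listed set contains at least one of these, so H is a hitting set of size 4.
No choice of 3 items meets every set, so 4 is the minimum.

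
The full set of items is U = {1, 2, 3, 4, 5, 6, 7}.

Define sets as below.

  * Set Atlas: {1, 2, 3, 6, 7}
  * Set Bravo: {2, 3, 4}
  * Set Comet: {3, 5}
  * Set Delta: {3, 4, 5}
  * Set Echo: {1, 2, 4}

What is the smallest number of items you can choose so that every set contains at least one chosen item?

2

H = {2, 5} meets every set (each contains at least one member of H), and |H| = 2.
The sets Comet, Echo are pairwise disjoint, so any hitting set needs a separate item for each — at least 2. Hence 2 is optimal.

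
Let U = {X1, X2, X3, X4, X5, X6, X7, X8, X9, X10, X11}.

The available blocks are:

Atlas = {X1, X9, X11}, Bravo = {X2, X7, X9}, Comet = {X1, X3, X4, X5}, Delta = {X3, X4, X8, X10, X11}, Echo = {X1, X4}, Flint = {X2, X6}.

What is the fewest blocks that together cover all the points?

Bravo, Comet, Delta, and Flint cover everything between them: the union {X1, X2, X3, X4, X5, X6, X7, X8, X9, X10, X11} is all of U.
Only Comet contains X5, so Comet is forced; the remaining 7 points need at least 3 more blocks (each remaining block adds at most 3) — so at least 4 blocks are needed, and 4 is optimal.

4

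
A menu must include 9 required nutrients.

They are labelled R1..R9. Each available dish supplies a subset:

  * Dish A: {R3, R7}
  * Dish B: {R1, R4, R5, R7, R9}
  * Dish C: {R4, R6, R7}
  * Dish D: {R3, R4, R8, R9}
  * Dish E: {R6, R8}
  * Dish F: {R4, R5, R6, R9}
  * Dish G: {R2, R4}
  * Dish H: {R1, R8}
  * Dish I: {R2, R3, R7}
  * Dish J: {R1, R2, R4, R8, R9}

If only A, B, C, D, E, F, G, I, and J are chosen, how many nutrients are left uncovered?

Union of A, B, C, D, E, F, G, I, J = {R1, R2, R3, R4, R5, R6, R7, R8, R9} — that's every nutrient, so 0 are uncovered.

0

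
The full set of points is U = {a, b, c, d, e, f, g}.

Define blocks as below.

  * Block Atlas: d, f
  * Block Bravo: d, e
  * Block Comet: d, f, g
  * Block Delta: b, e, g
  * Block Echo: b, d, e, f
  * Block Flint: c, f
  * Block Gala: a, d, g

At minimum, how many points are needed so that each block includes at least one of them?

3

H = {a, e, f} meets every block (each contains at least one member of H), and |H| = 3.
No choice of 2 points meets every block, so 3 is the minimum.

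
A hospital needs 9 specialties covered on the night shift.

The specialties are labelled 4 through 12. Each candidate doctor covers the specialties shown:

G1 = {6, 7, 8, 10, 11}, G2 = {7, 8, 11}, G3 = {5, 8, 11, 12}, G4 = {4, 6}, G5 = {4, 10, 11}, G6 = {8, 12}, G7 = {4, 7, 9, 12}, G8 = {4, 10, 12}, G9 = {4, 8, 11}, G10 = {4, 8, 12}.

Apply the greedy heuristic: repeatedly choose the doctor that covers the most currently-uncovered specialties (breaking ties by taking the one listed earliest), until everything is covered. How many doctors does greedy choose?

3

Greedy: pick G1 (covers 5 new) → pick G7 (covers 3 new) → pick G3 (covers 1 new). Total picks: 3.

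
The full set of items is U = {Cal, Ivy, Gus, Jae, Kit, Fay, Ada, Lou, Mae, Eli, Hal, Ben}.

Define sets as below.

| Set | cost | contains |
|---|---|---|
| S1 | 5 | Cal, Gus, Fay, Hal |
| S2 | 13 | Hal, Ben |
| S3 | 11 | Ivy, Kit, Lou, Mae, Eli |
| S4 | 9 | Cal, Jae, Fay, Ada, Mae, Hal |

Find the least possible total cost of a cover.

S1, S2, S3, S4 together cover every item (S1 ∪ S2 ∪ S3 ∪ S4 = {Cal, Ivy, Gus, Jae, Kit, Fay, Ada, Lou, Mae, Eli, Hal, Ben}); total cost 5 + 13 + 11 + 9 = 38.
No covering selection has total cost below 38.

38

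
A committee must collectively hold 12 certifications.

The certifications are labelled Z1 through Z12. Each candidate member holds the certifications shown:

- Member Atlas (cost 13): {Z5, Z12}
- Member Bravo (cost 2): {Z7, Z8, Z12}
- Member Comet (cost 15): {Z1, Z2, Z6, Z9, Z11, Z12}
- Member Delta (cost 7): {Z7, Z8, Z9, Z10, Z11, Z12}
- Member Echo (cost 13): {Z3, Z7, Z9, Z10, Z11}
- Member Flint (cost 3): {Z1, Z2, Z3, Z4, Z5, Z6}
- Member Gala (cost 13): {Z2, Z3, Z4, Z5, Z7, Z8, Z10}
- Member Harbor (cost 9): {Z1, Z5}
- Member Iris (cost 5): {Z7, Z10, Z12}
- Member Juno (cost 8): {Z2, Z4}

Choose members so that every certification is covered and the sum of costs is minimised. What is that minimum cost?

Delta, Flint together cover every certification (Delta ∪ Flint = {Z1, Z2, Z3, Z4, Z5, Z6, Z7, Z8, Z9, Z10, Z11, Z12}); total cost 7 + 3 = 10.
The greedy pick Flint, Bravo, Delta costs 12; no covering selection beats 10.

10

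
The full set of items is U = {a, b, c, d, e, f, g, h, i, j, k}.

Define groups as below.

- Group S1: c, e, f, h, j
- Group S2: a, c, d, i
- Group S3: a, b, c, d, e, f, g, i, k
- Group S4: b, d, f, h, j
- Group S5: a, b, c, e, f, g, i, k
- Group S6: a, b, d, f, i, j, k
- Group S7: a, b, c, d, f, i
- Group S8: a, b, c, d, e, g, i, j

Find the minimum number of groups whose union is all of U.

2

Take {S1, S3}. Their union is {a, b, c, d, e, f, g, h, i, j, k}, which is all 11 items.
No single group has all 11 items (the largest, S3, has 9), so 2 is optimal.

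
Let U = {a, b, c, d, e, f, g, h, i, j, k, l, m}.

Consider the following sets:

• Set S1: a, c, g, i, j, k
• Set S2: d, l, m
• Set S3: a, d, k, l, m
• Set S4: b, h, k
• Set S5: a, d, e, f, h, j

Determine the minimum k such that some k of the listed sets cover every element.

S1, S2, S4, and S5 cover everything between them: the union {a, b, c, d, e, f, g, h, i, j, k, l, m} is all of U.
No 3 of the 5 sets cover everything (all 10 combinations miss at least one element), so 4 is optimal.

4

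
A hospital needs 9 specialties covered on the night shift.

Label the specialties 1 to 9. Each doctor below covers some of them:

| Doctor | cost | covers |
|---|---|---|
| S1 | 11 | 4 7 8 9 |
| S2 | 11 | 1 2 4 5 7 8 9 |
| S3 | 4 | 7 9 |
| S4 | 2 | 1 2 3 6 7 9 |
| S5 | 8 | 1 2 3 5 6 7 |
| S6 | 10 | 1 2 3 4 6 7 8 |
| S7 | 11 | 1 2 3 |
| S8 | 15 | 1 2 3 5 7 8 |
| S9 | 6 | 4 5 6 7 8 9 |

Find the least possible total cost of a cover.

S4, S9 together cover every specialty (S4 ∪ S9 = {1, 2, 3, 4, 5, 6, 7, 8, 9}); total cost 2 + 6 = 8.
No covering selection has total cost below 8.

8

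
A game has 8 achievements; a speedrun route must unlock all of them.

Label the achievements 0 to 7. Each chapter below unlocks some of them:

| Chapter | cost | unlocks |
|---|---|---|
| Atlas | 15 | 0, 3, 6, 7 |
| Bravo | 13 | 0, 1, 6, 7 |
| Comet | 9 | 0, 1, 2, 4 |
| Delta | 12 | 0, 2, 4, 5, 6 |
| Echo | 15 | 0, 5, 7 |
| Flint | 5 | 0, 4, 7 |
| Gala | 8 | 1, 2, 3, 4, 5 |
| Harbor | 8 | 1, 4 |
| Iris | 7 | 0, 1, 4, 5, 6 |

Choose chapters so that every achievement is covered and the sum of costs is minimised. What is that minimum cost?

Flint, Gala, Iris together cover every achievement (Flint ∪ Gala ∪ Iris = {0, 1, 2, 3, 4, 5, 6, 7}); total cost 5 + 8 + 7 = 20.
No covering selection has total cost below 20.

20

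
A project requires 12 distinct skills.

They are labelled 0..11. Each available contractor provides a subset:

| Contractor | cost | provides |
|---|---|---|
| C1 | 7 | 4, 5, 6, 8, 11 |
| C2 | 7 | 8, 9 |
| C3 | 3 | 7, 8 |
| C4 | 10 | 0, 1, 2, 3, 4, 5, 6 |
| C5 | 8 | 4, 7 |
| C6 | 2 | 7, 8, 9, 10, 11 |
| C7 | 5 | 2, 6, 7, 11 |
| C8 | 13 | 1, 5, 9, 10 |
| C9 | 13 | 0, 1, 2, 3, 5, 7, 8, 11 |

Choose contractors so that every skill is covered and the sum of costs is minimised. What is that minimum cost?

12

C4, C6 together cover every skill (C4 ∪ C6 = {0, 1, 2, 3, 4, 5, 6, 7, 8, 9, 10, 11}); total cost 10 + 2 = 12.
No covering selection has total cost below 12.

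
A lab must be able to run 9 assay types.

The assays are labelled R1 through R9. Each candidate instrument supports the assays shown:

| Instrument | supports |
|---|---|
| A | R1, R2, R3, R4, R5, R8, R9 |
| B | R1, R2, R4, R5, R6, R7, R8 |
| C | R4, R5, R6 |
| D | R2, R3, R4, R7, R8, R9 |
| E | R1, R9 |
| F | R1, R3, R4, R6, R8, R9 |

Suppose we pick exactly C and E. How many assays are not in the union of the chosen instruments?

Union of C, E = {R1, R4, R5, R6, R9}.
Not covered: R2, R3, R7, R8 — 4 assays.

4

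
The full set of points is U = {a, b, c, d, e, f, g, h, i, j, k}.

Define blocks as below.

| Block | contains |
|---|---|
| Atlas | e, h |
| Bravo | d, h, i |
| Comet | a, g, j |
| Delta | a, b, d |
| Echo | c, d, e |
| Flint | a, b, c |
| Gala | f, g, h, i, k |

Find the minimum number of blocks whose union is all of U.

Comet and Echo and Flint and Gala together: Comet ∪ Echo ∪ Flint ∪ Gala = {a, b, c, d, e, f, g, h, i, j, k} — every point is covered.
No 3 of the 7 blocks cover everything (all 35 combinations miss at least one point), so 4 is optimal.

4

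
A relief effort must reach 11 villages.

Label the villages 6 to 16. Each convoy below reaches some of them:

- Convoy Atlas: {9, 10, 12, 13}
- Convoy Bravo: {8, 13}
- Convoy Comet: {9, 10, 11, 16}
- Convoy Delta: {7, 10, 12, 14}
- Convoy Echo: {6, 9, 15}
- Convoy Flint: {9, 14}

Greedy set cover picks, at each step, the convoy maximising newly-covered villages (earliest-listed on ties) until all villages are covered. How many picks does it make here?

5

Greedy: pick Atlas (covers 4 new) → pick Comet (covers 2 new) → pick Delta (covers 2 new) → pick Echo (covers 2 new) → pick Bravo (covers 1 new). Total picks: 5.
(The true minimum cover uses only 4 convoys, so greedy is not optimal here.)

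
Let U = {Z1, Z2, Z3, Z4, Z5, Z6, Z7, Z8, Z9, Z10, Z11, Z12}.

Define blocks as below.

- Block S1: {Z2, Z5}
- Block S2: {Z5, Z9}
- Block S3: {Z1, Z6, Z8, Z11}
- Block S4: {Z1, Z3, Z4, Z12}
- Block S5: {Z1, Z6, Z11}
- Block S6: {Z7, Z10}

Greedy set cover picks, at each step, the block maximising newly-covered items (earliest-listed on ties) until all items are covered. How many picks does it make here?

Greedy: pick S3 (covers 4 new) → pick S4 (covers 3 new) → pick S1 (covers 2 new) → pick S6 (covers 2 new) → pick S2 (covers 1 new). Total picks: 5.

5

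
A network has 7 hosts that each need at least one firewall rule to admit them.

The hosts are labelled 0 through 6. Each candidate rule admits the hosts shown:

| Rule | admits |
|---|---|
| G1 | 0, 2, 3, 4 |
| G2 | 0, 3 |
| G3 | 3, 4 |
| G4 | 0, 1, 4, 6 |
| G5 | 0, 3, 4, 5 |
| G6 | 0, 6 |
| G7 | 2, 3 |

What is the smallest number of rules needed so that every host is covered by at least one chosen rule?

G1 and G4 and G5 together: G1 ∪ G4 ∪ G5 = {0, 1, 2, 3, 4, 5, 6} — every host is covered.
Only G4 contains 1, so G4 is forced; the remaining 3 hosts need at least 2 more rules (each remaining rule adds at most 2) — so at least 3 rules are needed, and 3 is optimal.

3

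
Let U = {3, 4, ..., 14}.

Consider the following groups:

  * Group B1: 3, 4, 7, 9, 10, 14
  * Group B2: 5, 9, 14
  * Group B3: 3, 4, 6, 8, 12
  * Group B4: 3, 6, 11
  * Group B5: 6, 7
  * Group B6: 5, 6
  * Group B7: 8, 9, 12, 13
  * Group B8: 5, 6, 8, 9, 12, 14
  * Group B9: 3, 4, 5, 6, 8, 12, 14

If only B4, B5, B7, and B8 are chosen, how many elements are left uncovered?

Union of B4, B5, B7, B8 = {3, 5, 6, 7, 8, 9, 11, 12, 13, 14}.
Not covered: 4, 10 — 2 elements.

2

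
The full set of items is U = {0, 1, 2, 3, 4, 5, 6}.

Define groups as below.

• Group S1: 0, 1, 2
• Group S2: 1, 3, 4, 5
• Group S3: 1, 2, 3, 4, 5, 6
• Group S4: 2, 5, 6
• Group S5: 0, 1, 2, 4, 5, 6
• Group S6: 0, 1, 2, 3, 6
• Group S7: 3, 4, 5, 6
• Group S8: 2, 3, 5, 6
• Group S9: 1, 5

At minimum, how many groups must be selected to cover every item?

Take {S3, S5}. Their union is {0, 1, 2, 3, 4, 5, 6}, which is all 7 items.
No single group has all 7 items (the largest, S3, has 6), so 2 is optimal.

2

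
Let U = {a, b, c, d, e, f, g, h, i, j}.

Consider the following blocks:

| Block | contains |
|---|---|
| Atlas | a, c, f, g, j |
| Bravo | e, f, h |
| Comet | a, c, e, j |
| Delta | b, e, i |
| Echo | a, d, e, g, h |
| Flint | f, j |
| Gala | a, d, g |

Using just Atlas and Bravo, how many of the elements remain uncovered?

Union of Atlas, Bravo = {a, c, e, f, g, h, j}.
Not covered: b, d, i — 3 elements.

3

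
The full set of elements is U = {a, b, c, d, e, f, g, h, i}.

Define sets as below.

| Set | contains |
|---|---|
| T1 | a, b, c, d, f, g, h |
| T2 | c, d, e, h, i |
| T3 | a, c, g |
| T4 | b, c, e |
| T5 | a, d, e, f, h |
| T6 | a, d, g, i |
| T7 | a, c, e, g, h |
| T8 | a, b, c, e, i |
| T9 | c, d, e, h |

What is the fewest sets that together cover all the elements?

2

T1 and T2 together: T1 ∪ T2 = {a, b, c, d, e, f, g, h, i} — every element is covered.
No single set has all 9 elements (the largest, T1, has 7), so 2 is optimal.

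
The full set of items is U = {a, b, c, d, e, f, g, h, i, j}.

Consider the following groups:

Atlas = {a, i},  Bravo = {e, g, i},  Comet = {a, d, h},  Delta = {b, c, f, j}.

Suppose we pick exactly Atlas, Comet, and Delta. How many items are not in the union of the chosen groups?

Union of Atlas, Comet, Delta = {a, b, c, d, f, h, i, j}.
Not covered: e, g — 2 items.

2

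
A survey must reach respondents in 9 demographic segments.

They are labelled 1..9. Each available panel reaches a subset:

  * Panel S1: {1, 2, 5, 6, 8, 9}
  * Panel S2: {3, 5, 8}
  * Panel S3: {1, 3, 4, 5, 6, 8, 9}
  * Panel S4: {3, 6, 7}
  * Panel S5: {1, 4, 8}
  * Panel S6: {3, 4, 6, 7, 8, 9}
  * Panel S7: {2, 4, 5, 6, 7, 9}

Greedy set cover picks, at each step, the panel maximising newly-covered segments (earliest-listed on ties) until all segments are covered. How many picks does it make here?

Greedy: pick S3 (covers 7 new) → pick S7 (covers 2 new). Total picks: 2.

2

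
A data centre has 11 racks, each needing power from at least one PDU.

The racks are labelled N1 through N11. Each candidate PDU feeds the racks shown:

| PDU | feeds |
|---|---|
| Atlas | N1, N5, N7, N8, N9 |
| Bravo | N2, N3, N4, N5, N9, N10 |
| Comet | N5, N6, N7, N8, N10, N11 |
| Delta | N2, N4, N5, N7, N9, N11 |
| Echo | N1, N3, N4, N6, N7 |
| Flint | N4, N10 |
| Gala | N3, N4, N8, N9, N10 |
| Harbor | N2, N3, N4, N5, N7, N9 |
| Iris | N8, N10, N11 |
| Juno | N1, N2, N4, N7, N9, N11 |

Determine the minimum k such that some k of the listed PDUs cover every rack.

Comet and Echo and Harbor together: Comet ∪ Echo ∪ Harbor = {N1, N2, N3, N4, N5, N6, N7, N8, N9, N10, N11} — every rack is covered.
No 2 of the 10 PDUs cover everything (all 45 combinations miss at least one rack), so 3 is optimal.

3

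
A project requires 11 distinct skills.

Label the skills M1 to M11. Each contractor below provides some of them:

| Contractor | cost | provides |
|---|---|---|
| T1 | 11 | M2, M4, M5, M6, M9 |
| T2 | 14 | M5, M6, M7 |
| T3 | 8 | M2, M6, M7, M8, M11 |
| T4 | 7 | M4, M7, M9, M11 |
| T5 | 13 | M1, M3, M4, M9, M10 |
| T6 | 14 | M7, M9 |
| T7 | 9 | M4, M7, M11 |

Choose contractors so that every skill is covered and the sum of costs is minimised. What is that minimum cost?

T1, T3, T5 together cover every skill (T1 ∪ T3 ∪ T5 = {M1, M2, M3, M4, M5, M6, M7, M8, M9, M10, M11}); total cost 11 + 8 + 13 = 32.
No covering selection has total cost below 32.

32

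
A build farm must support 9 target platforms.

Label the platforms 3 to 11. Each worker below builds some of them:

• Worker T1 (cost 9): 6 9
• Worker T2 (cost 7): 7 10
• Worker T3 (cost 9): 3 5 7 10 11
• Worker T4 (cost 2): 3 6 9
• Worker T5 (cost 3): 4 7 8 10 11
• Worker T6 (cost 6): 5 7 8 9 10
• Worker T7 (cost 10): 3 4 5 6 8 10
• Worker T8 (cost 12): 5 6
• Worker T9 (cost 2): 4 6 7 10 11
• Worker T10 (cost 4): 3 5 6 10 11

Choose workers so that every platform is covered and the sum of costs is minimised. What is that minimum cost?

T4, T5, T10 together cover every platform (T4 ∪ T5 ∪ T10 = {3, 4, 5, 6, 7, 8, 9, 10, 11}); total cost 2 + 3 + 4 = 9.
The greedy pick T9, T4, T5, T10 costs 11; no covering selection beats 9.

9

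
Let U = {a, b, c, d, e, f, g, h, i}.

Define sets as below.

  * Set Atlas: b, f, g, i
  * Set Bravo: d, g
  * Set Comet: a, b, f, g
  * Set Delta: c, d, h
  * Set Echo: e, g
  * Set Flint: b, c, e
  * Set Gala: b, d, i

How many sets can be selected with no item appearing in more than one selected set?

2

Comet, Delta are pairwise disjoint (Comet={a,b,f,g}; Delta={c,d,h}).
Every remaining set overlaps one of these, and no 3 of the listed sets are pairwise disjoint, so 2 is the maximum.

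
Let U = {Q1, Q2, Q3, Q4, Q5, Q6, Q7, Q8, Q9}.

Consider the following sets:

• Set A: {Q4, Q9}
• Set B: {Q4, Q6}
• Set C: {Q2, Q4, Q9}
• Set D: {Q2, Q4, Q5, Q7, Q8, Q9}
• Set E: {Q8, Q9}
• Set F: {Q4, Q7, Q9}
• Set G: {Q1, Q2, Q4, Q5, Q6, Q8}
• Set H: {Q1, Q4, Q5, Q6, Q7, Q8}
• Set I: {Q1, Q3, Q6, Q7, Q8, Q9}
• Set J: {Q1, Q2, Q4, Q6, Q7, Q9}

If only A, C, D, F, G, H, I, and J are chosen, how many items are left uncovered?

Union of A, C, D, F, G, H, I, J = {Q1, Q2, Q3, Q4, Q5, Q6, Q7, Q8, Q9} — that's every item, so 0 are uncovered.

0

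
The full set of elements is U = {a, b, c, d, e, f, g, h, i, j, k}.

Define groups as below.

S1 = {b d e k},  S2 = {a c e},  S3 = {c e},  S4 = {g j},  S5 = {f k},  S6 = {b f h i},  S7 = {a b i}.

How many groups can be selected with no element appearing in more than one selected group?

S3, S4, S5, S7 are pairwise disjoint (S3={c,e}; S4={g,j}; S5={f,k}; S7={a,b,i}).
Every remaining group overlaps one of these, and no 5 of the listed groups are pairwise disjoint, so 4 is the maximum.

4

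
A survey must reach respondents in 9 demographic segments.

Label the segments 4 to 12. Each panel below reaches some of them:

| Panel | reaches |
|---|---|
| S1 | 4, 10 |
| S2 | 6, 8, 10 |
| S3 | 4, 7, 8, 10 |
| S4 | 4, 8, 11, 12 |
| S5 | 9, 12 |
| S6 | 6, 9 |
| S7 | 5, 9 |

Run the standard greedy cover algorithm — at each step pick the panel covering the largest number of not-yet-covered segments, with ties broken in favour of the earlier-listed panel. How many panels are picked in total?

4

Greedy: pick S3 (covers 4 new) → pick S4 (covers 2 new) → pick S6 (covers 2 new) → pick S7 (covers 1 new). Total picks: 4.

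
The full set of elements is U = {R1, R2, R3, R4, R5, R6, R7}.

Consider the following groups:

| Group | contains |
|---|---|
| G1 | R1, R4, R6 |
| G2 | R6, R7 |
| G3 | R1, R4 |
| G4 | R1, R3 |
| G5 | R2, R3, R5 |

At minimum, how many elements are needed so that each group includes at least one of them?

3

The 3 elements {R1, R5, R7} hit every group.
The groups G2, G3, G5 are pairwise disjoint, so any hitting set needs a separate element for each — at least 3. Hence 3 is optimal.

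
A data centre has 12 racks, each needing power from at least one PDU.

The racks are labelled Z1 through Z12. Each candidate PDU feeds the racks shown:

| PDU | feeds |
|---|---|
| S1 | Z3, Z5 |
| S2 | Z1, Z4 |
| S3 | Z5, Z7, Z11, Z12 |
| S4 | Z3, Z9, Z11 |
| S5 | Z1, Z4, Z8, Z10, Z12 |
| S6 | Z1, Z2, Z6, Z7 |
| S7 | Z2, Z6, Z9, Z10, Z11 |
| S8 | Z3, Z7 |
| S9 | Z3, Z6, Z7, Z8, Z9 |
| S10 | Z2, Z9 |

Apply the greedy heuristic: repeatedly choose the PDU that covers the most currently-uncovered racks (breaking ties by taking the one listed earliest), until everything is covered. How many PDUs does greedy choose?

4

Greedy: pick S5 (covers 5 new) → pick S7 (covers 4 new) → pick S1 (covers 2 new) → pick S3 (covers 1 new). Total picks: 4.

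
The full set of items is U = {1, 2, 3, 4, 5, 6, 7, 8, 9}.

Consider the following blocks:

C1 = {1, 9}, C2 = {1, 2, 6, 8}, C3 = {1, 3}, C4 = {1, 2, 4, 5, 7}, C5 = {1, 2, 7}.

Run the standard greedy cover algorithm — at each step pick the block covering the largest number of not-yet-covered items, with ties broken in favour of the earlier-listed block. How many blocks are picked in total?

4

Greedy: pick C4 (covers 5 new) → pick C2 (covers 2 new) → pick C1 (covers 1 new) → pick C3 (covers 1 new). Total picks: 4.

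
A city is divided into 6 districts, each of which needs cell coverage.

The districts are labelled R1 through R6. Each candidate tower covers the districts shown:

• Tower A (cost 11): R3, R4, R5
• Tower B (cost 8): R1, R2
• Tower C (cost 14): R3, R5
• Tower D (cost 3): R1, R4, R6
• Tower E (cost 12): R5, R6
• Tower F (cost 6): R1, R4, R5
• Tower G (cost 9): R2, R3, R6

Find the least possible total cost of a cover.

F, G together cover every district (F ∪ G = {R1, R2, R3, R4, R5, R6}); total cost 6 + 9 = 15.
The greedy pick D, G, F costs 18; no covering selection beats 15.

15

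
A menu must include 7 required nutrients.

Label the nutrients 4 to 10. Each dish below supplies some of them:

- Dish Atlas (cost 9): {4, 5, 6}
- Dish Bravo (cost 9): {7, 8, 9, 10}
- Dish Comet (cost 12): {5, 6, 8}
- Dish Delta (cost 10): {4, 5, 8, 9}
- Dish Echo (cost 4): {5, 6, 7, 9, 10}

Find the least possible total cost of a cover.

14

Delta, Echo together cover every nutrient (Delta ∪ Echo = {4, 5, 6, 7, 8, 9, 10}); total cost 10 + 4 = 14.
No covering selection has total cost below 14.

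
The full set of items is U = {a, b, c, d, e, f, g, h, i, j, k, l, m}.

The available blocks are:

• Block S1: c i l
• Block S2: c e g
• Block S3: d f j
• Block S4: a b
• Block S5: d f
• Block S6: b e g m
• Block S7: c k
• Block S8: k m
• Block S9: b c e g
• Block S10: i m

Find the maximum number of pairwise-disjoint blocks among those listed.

S2, S4, S5, S10 are pairwise disjoint (S2={c,e,g}; S4={a,b}; S5={d,f}; S10={i,m}).
Every remaining block overlaps one of these, and no 5 of the listed blocks are pairwise disjoint, so 4 is the maximum.

4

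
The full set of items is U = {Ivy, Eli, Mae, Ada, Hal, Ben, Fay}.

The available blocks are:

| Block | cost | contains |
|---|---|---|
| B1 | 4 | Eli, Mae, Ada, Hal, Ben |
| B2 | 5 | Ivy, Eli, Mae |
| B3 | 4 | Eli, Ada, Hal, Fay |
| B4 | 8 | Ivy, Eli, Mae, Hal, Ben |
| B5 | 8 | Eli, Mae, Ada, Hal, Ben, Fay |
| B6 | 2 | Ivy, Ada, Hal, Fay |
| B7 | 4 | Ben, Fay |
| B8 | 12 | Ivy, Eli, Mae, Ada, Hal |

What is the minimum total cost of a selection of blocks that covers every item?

6

B1, B6 together cover every item (B1 ∪ B6 = {Ivy, Eli, Mae, Ada, Hal, Ben, Fay}); total cost 4 + 2 = 6.
No covering selection has total cost below 6.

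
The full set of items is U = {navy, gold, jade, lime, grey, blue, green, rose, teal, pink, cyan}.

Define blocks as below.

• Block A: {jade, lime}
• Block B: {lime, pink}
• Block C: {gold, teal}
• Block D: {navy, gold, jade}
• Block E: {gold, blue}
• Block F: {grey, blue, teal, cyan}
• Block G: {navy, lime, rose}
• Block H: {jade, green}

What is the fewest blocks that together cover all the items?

B and C and F and G and H together: B ∪ C ∪ F ∪ G ∪ H = {navy, gold, jade, lime, grey, blue, green, rose, teal, pink, cyan} — every item is covered.
No 4 of the 8 blocks cover everything (all 70 combinations miss at least one item), so 5 is optimal.

5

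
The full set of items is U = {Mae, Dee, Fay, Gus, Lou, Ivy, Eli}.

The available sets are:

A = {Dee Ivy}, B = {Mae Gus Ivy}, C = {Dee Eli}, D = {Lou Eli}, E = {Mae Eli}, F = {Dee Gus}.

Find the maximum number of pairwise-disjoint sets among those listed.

2

A, D are pairwise disjoint (A={Dee,Ivy}; D={Lou,Eli}).
Every remaining set overlaps one of these, and no 3 of the listed sets are pairwise disjoint, so 2 is the maximum.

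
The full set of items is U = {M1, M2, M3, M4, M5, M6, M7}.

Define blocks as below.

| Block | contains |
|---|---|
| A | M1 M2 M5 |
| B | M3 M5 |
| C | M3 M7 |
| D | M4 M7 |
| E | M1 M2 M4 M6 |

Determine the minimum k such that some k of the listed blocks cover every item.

B, C, and E cover everything between them: the union {M1, M2, M3, M4, M5, M6, M7} is all of U.
Only E contains M6, so E is forced; the remaining 3 items need at least 2 more blocks (each remaining block adds at most 2) — so at least 3 blocks are needed, and 3 is optimal.

3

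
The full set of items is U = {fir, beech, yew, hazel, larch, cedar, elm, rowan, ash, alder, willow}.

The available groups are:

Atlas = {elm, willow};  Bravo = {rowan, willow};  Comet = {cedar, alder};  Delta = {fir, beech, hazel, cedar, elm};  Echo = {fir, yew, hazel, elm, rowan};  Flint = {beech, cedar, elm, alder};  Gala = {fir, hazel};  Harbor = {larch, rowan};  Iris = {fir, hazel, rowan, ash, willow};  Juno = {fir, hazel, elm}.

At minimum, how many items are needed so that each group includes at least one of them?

4

The 4 items {fir, cedar, rowan, willow} hit every group.
The groups Atlas, Comet, Gala, Harbor are pairwise disjoint, so any hitting set needs a separate item for each — at least 4. Hence 4 is optimal.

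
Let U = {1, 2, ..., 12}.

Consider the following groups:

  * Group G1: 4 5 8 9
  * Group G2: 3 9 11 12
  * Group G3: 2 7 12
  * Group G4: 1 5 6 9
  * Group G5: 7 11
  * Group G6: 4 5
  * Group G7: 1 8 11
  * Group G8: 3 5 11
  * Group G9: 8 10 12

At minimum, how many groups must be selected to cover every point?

Take {G1, G3, G4, G8, G9}. Their union is {1, 2, 3, 4, 5, 6, 7, 8, 9, 10, 11, 12}, which is all 12 points.
No 4 of the 9 groups cover everything (all 126 combinations miss at least one point), so 5 is optimal.

5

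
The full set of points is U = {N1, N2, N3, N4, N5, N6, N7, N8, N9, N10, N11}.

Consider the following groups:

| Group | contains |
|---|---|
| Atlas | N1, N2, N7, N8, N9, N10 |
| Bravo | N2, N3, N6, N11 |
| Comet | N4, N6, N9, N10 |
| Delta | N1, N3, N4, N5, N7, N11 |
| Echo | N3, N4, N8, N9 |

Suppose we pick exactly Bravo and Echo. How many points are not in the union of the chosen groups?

Union of Bravo, Echo = {N2, N3, N4, N6, N8, N9, N11}.
Not covered: N1, N5, N7, N10 — 4 points.

4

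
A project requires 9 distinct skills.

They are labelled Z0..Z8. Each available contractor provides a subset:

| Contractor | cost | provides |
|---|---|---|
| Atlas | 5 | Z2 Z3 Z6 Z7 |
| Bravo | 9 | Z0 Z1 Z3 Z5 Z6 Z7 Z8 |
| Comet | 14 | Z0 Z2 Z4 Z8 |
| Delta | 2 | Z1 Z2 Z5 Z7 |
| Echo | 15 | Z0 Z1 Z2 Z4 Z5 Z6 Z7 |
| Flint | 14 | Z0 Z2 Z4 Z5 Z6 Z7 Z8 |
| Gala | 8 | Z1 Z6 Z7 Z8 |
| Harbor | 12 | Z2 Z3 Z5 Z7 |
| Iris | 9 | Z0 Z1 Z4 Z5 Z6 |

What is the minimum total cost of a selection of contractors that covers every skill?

Bravo, Delta, Iris together cover every skill (Bravo ∪ Delta ∪ Iris = {Z0, Z1, Z2, Z3, Z4, Z5, Z6, Z7, Z8}); total cost 9 + 2 + 9 = 20.
No covering selection has total cost below 20.

20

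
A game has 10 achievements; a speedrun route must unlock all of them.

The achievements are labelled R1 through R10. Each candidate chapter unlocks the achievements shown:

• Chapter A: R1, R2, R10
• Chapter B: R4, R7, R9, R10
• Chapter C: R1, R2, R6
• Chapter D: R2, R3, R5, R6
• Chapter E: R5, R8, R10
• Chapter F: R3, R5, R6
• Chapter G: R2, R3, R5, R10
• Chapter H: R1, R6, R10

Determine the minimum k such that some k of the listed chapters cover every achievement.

4

Take {B, E, G, H}. Their union is {R1, R2, R3, R4, R5, R6, R7, R8, R9, R10}, which is all 10 achievements.
Only E contains R8, so E is forced; the remaining 7 achievements need at least 3 more chapters (each remaining chapter adds at most 3) — so at least 4 chapters are needed, and 4 is optimal.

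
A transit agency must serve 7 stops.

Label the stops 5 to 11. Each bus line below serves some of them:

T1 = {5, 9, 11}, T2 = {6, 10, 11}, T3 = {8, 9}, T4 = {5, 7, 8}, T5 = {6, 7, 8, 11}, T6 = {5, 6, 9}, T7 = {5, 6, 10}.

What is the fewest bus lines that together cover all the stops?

3

Take {T1, T2, T4}. Their union is {5, 6, 7, 8, 9, 10, 11}, which is all 7 stops.
No 2 of the 7 bus lines cover everything (all 21 combinations miss at least one stop), so 3 is optimal.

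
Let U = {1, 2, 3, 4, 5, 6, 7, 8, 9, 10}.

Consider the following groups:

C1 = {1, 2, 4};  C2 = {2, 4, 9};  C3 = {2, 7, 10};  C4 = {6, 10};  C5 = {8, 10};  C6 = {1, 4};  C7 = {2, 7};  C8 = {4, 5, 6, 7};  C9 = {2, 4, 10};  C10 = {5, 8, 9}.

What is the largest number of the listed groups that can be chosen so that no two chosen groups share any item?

4

C4, C6, C7, C10 are pairwise disjoint (C4={6,10}; C6={1,4}; C7={2,7}; C10={5,8,9}).
Every remaining group overlaps one of these, and no 5 of the listed groups are pairwise disjoint, so 4 is the maximum.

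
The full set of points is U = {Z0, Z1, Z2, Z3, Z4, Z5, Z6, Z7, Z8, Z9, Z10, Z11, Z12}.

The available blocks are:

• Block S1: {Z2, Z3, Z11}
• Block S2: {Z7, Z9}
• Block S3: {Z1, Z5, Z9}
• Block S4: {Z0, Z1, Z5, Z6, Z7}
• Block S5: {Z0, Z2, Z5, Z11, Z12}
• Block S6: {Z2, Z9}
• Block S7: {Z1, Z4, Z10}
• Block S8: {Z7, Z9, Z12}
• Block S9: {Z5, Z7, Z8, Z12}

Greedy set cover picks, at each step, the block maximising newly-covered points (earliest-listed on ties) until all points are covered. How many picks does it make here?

5

Greedy: pick S4 (covers 5 new) → pick S1 (covers 3 new) → pick S7 (covers 2 new) → pick S8 (covers 2 new) → pick S9 (covers 1 new). Total picks: 5.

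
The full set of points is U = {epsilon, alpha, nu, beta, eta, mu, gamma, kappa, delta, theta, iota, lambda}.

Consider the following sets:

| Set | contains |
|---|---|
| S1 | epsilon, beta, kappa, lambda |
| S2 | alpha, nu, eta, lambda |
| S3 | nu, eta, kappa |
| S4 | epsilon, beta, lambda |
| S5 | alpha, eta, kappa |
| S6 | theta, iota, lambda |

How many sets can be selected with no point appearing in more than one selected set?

S3, S6 are pairwise disjoint (S3={nu,eta,kappa}; S6={theta,iota,lambda}).
Every remaining set overlaps one of these, and no 3 of the listed sets are pairwise disjoint, so 2 is the maximum.

2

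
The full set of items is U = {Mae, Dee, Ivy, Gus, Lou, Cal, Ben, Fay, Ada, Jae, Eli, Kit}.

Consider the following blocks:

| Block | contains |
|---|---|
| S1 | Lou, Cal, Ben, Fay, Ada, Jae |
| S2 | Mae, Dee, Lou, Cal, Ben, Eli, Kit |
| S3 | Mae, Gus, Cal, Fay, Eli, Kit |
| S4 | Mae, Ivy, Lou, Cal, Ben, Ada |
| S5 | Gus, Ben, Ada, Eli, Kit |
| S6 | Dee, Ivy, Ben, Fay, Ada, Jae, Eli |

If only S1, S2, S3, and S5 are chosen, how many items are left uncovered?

Union of S1, S2, S3, S5 = {Mae, Dee, Gus, Lou, Cal, Ben, Fay, Ada, Jae, Eli, Kit}.
Not covered: Ivy — 1 item.

1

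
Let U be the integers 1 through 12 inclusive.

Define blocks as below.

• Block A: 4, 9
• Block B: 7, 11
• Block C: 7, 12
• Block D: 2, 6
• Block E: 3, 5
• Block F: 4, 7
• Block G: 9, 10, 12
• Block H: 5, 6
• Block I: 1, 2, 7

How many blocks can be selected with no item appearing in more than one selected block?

D, E, F, G are pairwise disjoint (D={2,6}; E={3,5}; F={4,7}; G={9,10,12}).
Every remaining block overlaps one of these, and no 5 of the listed blocks are pairwise disjoint, so 4 is the maximum.

4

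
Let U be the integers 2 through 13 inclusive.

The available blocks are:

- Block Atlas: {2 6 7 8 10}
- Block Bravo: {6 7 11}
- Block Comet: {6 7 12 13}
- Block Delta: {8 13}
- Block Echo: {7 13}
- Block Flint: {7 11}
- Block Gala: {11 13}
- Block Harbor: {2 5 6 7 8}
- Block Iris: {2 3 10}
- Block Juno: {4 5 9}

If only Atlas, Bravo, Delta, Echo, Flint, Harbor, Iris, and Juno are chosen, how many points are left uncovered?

Union of Atlas, Bravo, Delta, Echo, Flint, Harbor, Iris, Juno = {2, 3, 4, 5, 6, 7, 8, 9, 10, 11, 13}.
Not covered: 12 — 1 point.

1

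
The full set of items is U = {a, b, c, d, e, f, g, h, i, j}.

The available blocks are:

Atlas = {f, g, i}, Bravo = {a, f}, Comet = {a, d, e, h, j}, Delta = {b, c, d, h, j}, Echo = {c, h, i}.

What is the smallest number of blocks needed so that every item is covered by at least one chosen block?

3

Atlas and Comet and Delta together: Atlas ∪ Comet ∪ Delta = {a, b, c, d, e, f, g, h, i, j} — every item is covered.
Only Delta contains b, so Delta is forced; the remaining 5 items need at least 2 more blocks (each remaining block adds at most 3) — so at least 3 blocks are needed, and 3 is optimal.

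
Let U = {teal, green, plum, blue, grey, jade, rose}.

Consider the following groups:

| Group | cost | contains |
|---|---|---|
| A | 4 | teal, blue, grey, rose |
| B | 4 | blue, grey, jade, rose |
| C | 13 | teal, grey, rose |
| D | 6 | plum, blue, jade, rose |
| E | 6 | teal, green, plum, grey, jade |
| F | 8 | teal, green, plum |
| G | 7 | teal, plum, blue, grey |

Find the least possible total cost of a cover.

10

A, E together cover every item (A ∪ E = {teal, green, plum, blue, grey, jade, rose}); total cost 4 + 6 = 10.
No covering selection has total cost below 10.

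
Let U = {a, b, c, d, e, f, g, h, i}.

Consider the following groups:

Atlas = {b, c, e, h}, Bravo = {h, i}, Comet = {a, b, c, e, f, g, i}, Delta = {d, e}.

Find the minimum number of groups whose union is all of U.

3

Bravo and Comet and Delta together: Bravo ∪ Comet ∪ Delta = {a, b, c, d, e, f, g, h, i} — every element is covered.
Only Comet contains a, so Comet is forced; the remaining 2 elements need at least 2 more groups (each remaining group adds at most 1) — so at least 3 groups are needed, and 3 is optimal.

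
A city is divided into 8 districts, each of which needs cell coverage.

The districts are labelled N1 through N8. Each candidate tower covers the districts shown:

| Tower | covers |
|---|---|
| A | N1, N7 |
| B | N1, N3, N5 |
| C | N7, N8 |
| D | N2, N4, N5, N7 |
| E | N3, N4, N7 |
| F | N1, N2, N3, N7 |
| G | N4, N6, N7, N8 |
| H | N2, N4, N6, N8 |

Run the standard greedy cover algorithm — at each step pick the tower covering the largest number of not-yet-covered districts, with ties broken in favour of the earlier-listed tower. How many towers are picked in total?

Greedy: pick D (covers 4 new) → pick B (covers 2 new) → pick G (covers 2 new). Total picks: 3.

3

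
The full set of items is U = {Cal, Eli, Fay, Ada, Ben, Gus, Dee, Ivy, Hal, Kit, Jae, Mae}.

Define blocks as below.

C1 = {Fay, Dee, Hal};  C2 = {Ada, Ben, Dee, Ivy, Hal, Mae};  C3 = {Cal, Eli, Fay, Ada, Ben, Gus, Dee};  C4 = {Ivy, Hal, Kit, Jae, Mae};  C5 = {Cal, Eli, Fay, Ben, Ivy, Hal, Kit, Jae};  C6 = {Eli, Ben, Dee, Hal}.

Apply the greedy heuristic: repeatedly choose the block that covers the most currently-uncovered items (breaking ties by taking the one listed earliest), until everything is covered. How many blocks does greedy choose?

Greedy: pick C5 (covers 8 new) → pick C2 (covers 3 new) → pick C3 (covers 1 new). Total picks: 3.
(The true minimum cover uses only 2 blocks, so greedy is not optimal here.)

3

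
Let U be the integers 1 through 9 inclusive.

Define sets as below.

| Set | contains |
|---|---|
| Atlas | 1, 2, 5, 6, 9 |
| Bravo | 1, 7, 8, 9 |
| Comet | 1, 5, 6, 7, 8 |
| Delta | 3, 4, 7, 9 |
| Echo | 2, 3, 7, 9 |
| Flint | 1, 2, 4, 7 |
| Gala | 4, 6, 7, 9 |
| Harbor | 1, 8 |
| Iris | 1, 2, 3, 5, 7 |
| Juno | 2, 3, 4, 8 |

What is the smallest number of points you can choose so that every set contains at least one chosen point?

3

Take H = {1, 4, 7}. Each listed set contains at least one of these, so H is a hitting set of size 3.
No choice of 2 points meets every set, so 3 is the minimum.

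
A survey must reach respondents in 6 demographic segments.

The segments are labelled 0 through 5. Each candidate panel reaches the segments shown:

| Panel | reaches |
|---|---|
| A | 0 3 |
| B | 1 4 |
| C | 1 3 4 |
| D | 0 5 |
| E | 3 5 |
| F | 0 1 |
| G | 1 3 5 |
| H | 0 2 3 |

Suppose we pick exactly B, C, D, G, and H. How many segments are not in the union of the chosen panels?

0

Union of B, C, D, G, H = {0, 1, 2, 3, 4, 5} — that's every segment, so 0 are uncovered.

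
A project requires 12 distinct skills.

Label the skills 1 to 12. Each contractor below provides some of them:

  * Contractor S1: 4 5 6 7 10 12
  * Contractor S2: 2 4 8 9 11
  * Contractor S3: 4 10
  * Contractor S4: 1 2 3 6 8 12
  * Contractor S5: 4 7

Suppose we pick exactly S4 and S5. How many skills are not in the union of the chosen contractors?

4

Union of S4, S5 = {1, 2, 3, 4, 6, 7, 8, 12}.
Not covered: 5, 9, 10, 11 — 4 skills.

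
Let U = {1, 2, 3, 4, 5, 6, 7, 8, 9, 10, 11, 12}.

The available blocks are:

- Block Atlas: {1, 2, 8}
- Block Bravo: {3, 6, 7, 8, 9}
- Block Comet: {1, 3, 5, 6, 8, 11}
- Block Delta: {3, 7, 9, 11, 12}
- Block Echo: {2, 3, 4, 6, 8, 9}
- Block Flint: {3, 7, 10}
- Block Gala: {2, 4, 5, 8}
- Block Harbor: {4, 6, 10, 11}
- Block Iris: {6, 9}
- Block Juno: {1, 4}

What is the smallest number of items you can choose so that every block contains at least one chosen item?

4

H = {1, 3, 6, 8} meets every block (each contains at least one member of H), and |H| = 4.
No choice of 3 items meets every block, so 4 is the minimum.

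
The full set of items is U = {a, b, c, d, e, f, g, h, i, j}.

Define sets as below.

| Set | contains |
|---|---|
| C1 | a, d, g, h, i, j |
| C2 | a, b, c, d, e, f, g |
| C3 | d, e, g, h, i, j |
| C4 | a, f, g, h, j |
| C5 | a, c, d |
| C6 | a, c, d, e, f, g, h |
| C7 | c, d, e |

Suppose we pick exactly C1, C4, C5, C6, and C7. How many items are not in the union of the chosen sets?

Union of C1, C4, C5, C6, C7 = {a, c, d, e, f, g, h, i, j}.
Not covered: b — 1 item.

1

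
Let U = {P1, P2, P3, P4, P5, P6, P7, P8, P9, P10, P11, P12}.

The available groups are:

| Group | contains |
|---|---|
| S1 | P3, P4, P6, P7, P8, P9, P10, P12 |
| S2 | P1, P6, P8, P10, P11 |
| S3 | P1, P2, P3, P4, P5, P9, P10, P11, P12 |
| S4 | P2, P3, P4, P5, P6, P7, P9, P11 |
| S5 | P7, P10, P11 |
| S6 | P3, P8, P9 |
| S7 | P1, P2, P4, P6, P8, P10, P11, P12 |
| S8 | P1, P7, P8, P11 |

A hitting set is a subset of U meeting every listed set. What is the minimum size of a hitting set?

Take H = {P3, P11}. Each listed group contains at least one of these, so H is a hitting set of size 2.
The groups S5, S6 are pairwise disjoint, so any hitting set needs a separate point for each — at least 2. Hence 2 is optimal.

2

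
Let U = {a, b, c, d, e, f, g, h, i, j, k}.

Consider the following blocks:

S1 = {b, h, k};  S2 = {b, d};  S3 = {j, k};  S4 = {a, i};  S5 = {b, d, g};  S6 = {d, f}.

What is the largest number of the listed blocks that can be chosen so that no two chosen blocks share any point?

3

S3, S4, S5 are pairwise disjoint (S3={j,k}; S4={a,i}; S5={b,d,g}).
Every remaining block overlaps one of these, and no 4 of the listed blocks are pairwise disjoint, so 3 is the maximum.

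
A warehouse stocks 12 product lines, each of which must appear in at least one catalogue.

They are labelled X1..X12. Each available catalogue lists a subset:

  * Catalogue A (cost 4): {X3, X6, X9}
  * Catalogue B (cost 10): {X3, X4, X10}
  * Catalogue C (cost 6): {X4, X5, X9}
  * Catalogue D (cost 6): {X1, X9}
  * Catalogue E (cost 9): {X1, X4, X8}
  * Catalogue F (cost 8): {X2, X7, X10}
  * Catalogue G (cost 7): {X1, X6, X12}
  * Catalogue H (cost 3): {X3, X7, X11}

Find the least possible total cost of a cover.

C, E, F, G, H together cover every product (C ∪ E ∪ F ∪ G ∪ H = {X1, X2, X3, X4, X5, X6, X7, X8, X9, X10, X11, X12}); total cost 6 + 9 + 8 + 7 + 3 = 33.
The greedy pick H, A, C, G, F, E costs 37; no covering selection beats 33.

33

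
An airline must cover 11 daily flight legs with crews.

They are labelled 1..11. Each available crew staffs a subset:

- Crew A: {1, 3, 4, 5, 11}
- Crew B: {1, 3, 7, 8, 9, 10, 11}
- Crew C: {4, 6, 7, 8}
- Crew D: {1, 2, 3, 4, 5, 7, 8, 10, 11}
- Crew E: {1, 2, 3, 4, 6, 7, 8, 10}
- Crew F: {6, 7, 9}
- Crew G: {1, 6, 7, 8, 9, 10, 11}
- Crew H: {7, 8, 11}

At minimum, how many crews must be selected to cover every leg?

Take {D, F}. Their union is {1, 2, 3, 4, 5, 6, 7, 8, 9, 10, 11}, which is all 11 legs.
No single crew has all 11 legs (the largest, D, has 9), so 2 is optimal.

2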